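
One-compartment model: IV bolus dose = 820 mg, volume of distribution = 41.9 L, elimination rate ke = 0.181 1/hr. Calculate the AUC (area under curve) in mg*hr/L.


C0 = Dose/Vd = 820/41.9 = 19.5704 mg/L
AUC = C0/ke = 19.5704/0.181
AUC = 108.1 mg*hr/L


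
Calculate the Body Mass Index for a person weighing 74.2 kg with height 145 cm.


BMI = weight / height^2
height = 145 cm = 1.45 m
BMI = 74.2 / 1.45^2
BMI = 35.29 kg/m^2


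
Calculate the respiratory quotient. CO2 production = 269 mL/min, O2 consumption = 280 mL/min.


RQ = VCO2 / VO2
RQ = 269 / 280
RQ = 0.9607


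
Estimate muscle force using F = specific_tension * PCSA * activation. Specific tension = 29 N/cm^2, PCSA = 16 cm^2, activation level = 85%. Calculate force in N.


F = sigma * PCSA * activation
F = 29 * 16 * 0.85
F = 394.4 N


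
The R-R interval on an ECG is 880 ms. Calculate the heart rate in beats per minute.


HR = 60 / RR_interval(s)
RR = 880 ms = 0.88 s
HR = 60 / 0.88 = 68.18 bpm


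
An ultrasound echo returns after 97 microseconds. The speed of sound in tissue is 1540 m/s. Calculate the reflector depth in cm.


depth = c * t / 2
t = 97 us = 9.7000e-05 s
depth = 1540 * 9.7000e-05 / 2
depth = 0.07469 m = 7.469 cm


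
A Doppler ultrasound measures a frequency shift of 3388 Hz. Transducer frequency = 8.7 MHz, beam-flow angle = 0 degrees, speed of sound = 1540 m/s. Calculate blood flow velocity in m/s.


v = fd * c / (2 * f0 * cos(theta))
v = 3388 * 1540 / (2 * 8.7000e+06 * cos(0))
v = 0.2999 m/s


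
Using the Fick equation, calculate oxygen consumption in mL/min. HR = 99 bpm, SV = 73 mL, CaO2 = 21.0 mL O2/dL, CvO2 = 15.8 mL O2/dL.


CO = HR*SV = 99*73/1000 = 7.227 L/min
a-v O2 diff = 21.0 - 15.8 = 5.2 mL/dL
VO2 = CO * (CaO2-CvO2) * 10 dL/L
VO2 = 7.227 * 5.2 * 10
VO2 = 375.8 mL/min


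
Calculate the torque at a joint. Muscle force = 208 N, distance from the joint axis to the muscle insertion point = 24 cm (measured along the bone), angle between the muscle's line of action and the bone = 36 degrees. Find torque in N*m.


Torque = F * d * sin(theta)   (moment arm = d*sin(theta))
d = 24 cm = 0.24 m
Torque = 208 * 0.24 * sin(36)
Torque = 29.34 N*m


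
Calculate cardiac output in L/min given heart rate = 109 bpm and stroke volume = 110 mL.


CO = HR * SV
CO = 109 * 110 / 1000
CO = 11.99 L/min


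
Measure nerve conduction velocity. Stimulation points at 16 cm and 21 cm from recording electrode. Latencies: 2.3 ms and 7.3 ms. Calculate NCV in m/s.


Distance = (21 - 16) / 100 = 0.05 m
dt = (7.3 - 2.3) / 1000 = 0.005 s
NCV = dist / dt = 10 m/s


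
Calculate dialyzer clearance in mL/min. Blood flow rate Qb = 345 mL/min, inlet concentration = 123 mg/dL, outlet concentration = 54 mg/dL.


K = Qb * (Cb_in - Cb_out) / Cb_in
K = 345 * (123 - 54) / 123
K = 193.5 mL/min


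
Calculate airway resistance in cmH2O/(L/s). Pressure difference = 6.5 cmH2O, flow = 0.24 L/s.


R = dP / flow
R = 6.5 / 0.24
R = 27.08 cmH2O/(L/s)


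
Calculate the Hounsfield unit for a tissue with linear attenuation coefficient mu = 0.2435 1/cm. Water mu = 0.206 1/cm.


HU = ((mu_tissue - mu_water) / mu_water) * 1000
HU = ((0.2435 - 0.206) / 0.206) * 1000
HU = 182


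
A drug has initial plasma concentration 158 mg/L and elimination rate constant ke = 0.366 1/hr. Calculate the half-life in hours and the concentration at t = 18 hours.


t_half = ln(2) / ke = 0.693147 / 0.366 = 1.894 hr
C(t) = C0 * exp(-ke*t) = 158 * exp(-0.366*18)
C(18) = 0.2175 mg/L


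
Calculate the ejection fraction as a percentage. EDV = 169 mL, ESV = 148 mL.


SV = EDV - ESV = 169 - 148 = 21 mL
EF = SV/EDV * 100 = 21/169 * 100
EF = 12.43%


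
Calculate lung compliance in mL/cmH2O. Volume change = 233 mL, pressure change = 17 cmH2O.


C = dV / dP
C = 233 / 17
C = 13.71 mL/cmH2O


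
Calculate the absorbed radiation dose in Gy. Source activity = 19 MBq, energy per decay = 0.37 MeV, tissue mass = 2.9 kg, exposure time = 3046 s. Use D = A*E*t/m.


A = 19 MBq = 1.9000e+07 Bq
E = 0.37 MeV = 5.9274e-14 J
D = A*E*t/m = 1.9000e+07*5.9274e-14*3046/2.9
D = 0.001183 Gy


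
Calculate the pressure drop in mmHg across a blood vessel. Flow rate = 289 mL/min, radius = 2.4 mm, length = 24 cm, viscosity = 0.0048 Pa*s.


dP = 8*mu*L*Q / (pi*r^4)
Q = 289 mL/min = 4.81667e-06 m^3/s
dP = 425.887 Pa = 425.887 / 133.322 mmHg = 3.194 mmHg


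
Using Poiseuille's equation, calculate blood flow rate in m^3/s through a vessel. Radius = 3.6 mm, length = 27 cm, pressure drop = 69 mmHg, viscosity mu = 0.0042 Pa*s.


Q = pi*r^4*dP / (8*mu*L)
r = 0.0036 m, L = 0.27 m
dP = 69 mmHg = 9199.218 Pa
Q = 5.3507e-04 m^3/s


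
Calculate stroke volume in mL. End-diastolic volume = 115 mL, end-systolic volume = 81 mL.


SV = EDV - ESV
SV = 115 - 81
SV = 34 mL


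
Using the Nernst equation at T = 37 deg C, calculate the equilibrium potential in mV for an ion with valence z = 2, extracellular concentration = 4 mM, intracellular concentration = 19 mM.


E = (RT/(zF)) * ln(C_out/C_in)
T = 37 + 273.15 = 310.15 K
E = (8.314 * 310.15 / (2 * 96485)) * ln(4/19)
E = -20.82 mV


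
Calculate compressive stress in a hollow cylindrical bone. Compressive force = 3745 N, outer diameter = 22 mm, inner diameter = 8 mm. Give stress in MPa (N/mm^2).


A = pi*(r_o^2 - r_i^2)
r_o = 11 mm, r_i = 4 mm
A = 329.867 mm^2
sigma = F/A = 3745 / 329.867
sigma = 11.35 MPa


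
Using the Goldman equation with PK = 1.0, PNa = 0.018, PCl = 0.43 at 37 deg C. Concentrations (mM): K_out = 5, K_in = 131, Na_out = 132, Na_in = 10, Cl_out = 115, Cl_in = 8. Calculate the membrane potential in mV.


Vm = (RT/F)*ln((PK*Ko + PNa*Nao + PCl*Cli)/(PK*Ki + PNa*Nai + PCl*Clo))
Numer = 10.816, Denom = 180.63
Vm = -75.24 mV


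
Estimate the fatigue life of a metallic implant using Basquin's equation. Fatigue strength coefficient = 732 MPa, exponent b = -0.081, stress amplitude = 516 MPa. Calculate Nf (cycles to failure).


sigma_a = sigma_f' * (2Nf)^b
2Nf = (sigma_a/sigma_f')^(1/b)
2Nf = (516/732)^(1/-0.081)
2Nf = 74.960391
Nf = 37.48


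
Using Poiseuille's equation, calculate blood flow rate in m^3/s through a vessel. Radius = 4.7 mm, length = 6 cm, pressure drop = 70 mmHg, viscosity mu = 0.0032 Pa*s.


Q = pi*r^4*dP / (8*mu*L)
r = 0.0047 m, L = 0.06 m
dP = 70 mmHg = 9332.54 Pa
Q = 0.009314 m^3/s


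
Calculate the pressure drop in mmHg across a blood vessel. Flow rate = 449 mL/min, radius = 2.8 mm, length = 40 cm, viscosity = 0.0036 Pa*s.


dP = 8*mu*L*Q / (pi*r^4)
Q = 449 mL/min = 7.48333e-06 m^3/s
dP = 446.442 Pa = 446.442 / 133.322 mmHg = 3.349 mmHg


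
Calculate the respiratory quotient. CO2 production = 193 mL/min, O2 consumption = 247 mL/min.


RQ = VCO2 / VO2
RQ = 193 / 247
RQ = 0.7814


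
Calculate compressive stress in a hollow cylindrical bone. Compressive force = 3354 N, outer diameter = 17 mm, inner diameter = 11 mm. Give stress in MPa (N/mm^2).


A = pi*(r_o^2 - r_i^2)
r_o = 8.5 mm, r_i = 5.5 mm
A = 131.947 mm^2
sigma = F/A = 3354 / 131.947
sigma = 25.42 MPa


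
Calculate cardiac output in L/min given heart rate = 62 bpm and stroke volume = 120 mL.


CO = HR * SV
CO = 62 * 120 / 1000
CO = 7.44 L/min


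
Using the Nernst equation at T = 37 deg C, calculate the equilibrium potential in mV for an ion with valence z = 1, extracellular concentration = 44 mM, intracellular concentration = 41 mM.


E = (RT/(zF)) * ln(C_out/C_in)
T = 37 + 273.15 = 310.15 K
E = (8.314 * 310.15 / (1 * 96485)) * ln(44/41)
E = 1.887 mV


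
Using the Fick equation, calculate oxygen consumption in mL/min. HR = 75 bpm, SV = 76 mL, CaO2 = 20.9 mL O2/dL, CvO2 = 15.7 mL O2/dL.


CO = HR*SV = 75*76/1000 = 5.7 L/min
a-v O2 diff = 20.9 - 15.7 = 5.2 mL/dL
VO2 = CO * (CaO2-CvO2) * 10 dL/L
VO2 = 5.7 * 5.2 * 10
VO2 = 296.4 mL/min


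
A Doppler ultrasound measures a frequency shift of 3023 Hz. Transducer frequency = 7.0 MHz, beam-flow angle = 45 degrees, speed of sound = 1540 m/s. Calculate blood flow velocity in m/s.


v = fd * c / (2 * f0 * cos(theta))
v = 3023 * 1540 / (2 * 7.0000e+06 * cos(45))
v = 0.4703 m/s


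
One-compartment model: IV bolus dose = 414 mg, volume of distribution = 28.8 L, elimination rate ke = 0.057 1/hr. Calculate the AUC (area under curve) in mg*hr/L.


C0 = Dose/Vd = 414/28.8 = 14.375 mg/L
AUC = C0/ke = 14.375/0.057
AUC = 252.2 mg*hr/L


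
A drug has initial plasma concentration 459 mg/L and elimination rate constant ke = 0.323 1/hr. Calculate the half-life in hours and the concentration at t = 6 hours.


t_half = ln(2) / ke = 0.693147 / 0.323 = 2.146 hr
C(t) = C0 * exp(-ke*t) = 459 * exp(-0.323*6)
C(6) = 66.09 mg/L


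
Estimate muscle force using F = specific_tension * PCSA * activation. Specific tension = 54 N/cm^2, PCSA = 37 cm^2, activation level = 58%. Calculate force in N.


F = sigma * PCSA * activation
F = 54 * 37 * 0.58
F = 1159 N


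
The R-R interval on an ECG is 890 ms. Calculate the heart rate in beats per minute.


HR = 60 / RR_interval(s)
RR = 890 ms = 0.89 s
HR = 60 / 0.89 = 67.42 bpm


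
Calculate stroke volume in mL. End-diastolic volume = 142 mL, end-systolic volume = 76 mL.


SV = EDV - ESV
SV = 142 - 76
SV = 66 mL


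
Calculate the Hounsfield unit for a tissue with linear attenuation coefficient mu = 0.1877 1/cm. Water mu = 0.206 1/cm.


HU = ((mu_tissue - mu_water) / mu_water) * 1000
HU = ((0.1877 - 0.206) / 0.206) * 1000
HU = -88.83


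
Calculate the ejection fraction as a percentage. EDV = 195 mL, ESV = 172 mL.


SV = EDV - ESV = 195 - 172 = 23 mL
EF = SV/EDV * 100 = 23/195 * 100
EF = 11.79%


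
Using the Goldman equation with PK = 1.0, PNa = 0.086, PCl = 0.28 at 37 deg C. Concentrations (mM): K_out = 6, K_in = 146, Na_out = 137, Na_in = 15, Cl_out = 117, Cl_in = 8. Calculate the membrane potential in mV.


Vm = (RT/F)*ln((PK*Ko + PNa*Nao + PCl*Cli)/(PK*Ki + PNa*Nai + PCl*Clo))
Numer = 20.022, Denom = 180.05
Vm = -58.7 mV


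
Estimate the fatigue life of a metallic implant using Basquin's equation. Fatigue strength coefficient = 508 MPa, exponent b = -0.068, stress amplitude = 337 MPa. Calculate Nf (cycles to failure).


sigma_a = sigma_f' * (2Nf)^b
2Nf = (sigma_a/sigma_f')^(1/b)
2Nf = (337/508)^(1/-0.068)
2Nf = 417.9126
Nf = 209


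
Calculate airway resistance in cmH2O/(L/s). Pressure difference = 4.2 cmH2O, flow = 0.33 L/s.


R = dP / flow
R = 4.2 / 0.33
R = 12.73 cmH2O/(L/s)


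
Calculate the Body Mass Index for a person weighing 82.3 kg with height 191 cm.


BMI = weight / height^2
height = 191 cm = 1.91 m
BMI = 82.3 / 1.91^2
BMI = 22.56 kg/m^2


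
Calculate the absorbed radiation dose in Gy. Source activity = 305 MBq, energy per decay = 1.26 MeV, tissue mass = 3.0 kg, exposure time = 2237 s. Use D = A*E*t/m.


A = 305 MBq = 3.0500e+08 Bq
E = 1.26 MeV = 2.01852e-13 J
D = A*E*t/m = 3.0500e+08*2.01852e-13*2237/3.0
D = 0.04591 Gy


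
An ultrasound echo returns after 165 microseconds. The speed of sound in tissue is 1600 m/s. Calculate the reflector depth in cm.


depth = c * t / 2
t = 165 us = 1.6500e-04 s
depth = 1600 * 1.6500e-04 / 2
depth = 0.132 m = 13.2 cm


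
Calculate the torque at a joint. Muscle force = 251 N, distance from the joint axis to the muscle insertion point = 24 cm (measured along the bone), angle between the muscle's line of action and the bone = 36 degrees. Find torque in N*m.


Torque = F * d * sin(theta)   (moment arm = d*sin(theta))
d = 24 cm = 0.24 m
Torque = 251 * 0.24 * sin(36)
Torque = 35.41 N*m


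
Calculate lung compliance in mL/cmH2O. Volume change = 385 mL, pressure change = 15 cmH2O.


C = dV / dP
C = 385 / 15
C = 25.67 mL/cmH2O


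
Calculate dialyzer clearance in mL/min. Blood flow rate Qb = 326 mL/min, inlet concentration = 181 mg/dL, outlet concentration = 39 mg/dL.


K = Qb * (Cb_in - Cb_out) / Cb_in
K = 326 * (181 - 39) / 181
K = 255.8 mL/min


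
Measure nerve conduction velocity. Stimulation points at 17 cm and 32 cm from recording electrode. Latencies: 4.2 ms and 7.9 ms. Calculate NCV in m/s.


Distance = (32 - 17) / 100 = 0.15 m
dt = (7.9 - 4.2) / 1000 = 0.0037 s
NCV = dist / dt = 40.54 m/s


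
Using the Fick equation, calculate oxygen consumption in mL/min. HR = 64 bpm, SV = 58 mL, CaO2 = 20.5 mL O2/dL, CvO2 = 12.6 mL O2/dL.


CO = HR*SV = 64*58/1000 = 3.712 L/min
a-v O2 diff = 20.5 - 12.6 = 7.9 mL/dL
VO2 = CO * (CaO2-CvO2) * 10 dL/L
VO2 = 3.712 * 7.9 * 10
VO2 = 293.2 mL/min


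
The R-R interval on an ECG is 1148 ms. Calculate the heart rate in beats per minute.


HR = 60 / RR_interval(s)
RR = 1148 ms = 1.148 s
HR = 60 / 1.148 = 52.26 bpm


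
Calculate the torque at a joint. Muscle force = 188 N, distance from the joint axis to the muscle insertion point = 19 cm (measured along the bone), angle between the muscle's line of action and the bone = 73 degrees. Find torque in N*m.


Torque = F * d * sin(theta)   (moment arm = d*sin(theta))
d = 19 cm = 0.19 m
Torque = 188 * 0.19 * sin(73)
Torque = 34.16 N*m


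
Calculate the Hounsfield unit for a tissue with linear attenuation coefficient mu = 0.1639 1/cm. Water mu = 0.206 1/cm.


HU = ((mu_tissue - mu_water) / mu_water) * 1000
HU = ((0.1639 - 0.206) / 0.206) * 1000
HU = -204.4


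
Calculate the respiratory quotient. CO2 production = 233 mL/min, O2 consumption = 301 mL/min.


RQ = VCO2 / VO2
RQ = 233 / 301
RQ = 0.7741


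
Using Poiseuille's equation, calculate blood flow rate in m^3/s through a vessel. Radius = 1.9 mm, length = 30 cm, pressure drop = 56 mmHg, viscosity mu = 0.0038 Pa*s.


Q = pi*r^4*dP / (8*mu*L)
r = 0.0019 m, L = 0.3 m
dP = 56 mmHg = 7466.032 Pa
Q = 3.3517e-05 m^3/s


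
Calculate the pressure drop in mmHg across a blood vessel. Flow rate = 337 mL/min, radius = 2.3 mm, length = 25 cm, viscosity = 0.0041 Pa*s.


dP = 8*mu*L*Q / (pi*r^4)
Q = 337 mL/min = 5.61667e-06 m^3/s
dP = 523.88 Pa = 523.88 / 133.322 mmHg = 3.929 mmHg


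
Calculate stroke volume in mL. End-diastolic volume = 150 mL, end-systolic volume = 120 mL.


SV = EDV - ESV
SV = 150 - 120
SV = 30 mL


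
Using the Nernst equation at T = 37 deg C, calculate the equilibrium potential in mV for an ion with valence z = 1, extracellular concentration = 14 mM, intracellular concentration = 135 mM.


E = (RT/(zF)) * ln(C_out/C_in)
T = 37 + 273.15 = 310.15 K
E = (8.314 * 310.15 / (1 * 96485)) * ln(14/135)
E = -60.57 mV


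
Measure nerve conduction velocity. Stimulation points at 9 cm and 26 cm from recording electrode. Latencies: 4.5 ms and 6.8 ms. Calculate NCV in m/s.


Distance = (26 - 9) / 100 = 0.17 m
dt = (6.8 - 4.5) / 1000 = 0.0023 s
NCV = dist / dt = 73.91 m/s


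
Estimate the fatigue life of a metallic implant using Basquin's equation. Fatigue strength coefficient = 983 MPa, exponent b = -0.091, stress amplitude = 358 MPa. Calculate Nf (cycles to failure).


sigma_a = sigma_f' * (2Nf)^b
2Nf = (sigma_a/sigma_f')^(1/b)
2Nf = (358/983)^(1/-0.091)
2Nf = 66153.808
Nf = 3.308e+04


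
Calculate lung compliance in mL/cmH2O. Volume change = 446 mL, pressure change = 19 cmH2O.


C = dV / dP
C = 446 / 19
C = 23.47 mL/cmH2O


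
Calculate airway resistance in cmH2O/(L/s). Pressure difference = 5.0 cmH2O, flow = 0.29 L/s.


R = dP / flow
R = 5.0 / 0.29
R = 17.24 cmH2O/(L/s)


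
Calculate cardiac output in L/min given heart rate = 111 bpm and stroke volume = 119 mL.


CO = HR * SV
CO = 111 * 119 / 1000
CO = 13.21 L/min


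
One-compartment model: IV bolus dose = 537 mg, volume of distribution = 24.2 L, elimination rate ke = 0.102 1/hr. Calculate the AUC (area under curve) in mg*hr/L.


C0 = Dose/Vd = 537/24.2 = 22.1901 mg/L
AUC = C0/ke = 22.1901/0.102
AUC = 217.6 mg*hr/L


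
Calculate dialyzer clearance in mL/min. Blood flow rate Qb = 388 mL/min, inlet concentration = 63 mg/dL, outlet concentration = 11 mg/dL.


K = Qb * (Cb_in - Cb_out) / Cb_in
K = 388 * (63 - 11) / 63
K = 320.3 mL/min


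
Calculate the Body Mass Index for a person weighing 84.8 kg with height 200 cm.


BMI = weight / height^2
height = 200 cm = 2 m
BMI = 84.8 / 2^2
BMI = 21.2 kg/m^2


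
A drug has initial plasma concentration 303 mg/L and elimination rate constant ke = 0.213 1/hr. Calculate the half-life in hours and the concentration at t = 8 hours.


t_half = ln(2) / ke = 0.693147 / 0.213 = 3.254 hr
C(t) = C0 * exp(-ke*t) = 303 * exp(-0.213*8)
C(8) = 55.13 mg/L


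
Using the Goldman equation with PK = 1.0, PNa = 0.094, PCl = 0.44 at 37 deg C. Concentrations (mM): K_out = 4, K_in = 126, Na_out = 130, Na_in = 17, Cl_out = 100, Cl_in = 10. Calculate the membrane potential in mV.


Vm = (RT/F)*ln((PK*Ko + PNa*Nao + PCl*Cli)/(PK*Ki + PNa*Nai + PCl*Clo))
Numer = 20.62, Denom = 171.598
Vm = -56.63 mV


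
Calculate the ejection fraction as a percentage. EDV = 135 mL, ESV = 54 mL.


SV = EDV - ESV = 135 - 54 = 81 mL
EF = SV/EDV * 100 = 81/135 * 100
EF = 60%


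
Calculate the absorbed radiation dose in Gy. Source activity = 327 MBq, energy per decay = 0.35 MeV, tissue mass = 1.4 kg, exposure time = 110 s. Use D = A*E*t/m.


A = 327 MBq = 3.2700e+08 Bq
E = 0.35 MeV = 5.607e-14 J
D = A*E*t/m = 3.2700e+08*5.607e-14*110/1.4
D = 0.001441 Gy


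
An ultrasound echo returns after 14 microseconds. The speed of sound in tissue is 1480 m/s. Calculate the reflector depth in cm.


depth = c * t / 2
t = 14 us = 1.4000e-05 s
depth = 1480 * 1.4000e-05 / 2
depth = 0.01036 m = 1.036 cm


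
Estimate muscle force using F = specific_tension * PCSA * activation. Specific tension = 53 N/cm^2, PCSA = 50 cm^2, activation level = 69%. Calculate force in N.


F = sigma * PCSA * activation
F = 53 * 50 * 0.69
F = 1828 N


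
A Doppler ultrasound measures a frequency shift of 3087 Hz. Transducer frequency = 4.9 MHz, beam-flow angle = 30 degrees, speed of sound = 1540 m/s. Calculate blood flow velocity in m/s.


v = fd * c / (2 * f0 * cos(theta))
v = 3087 * 1540 / (2 * 4.9000e+06 * cos(30))
v = 0.5601 m/s


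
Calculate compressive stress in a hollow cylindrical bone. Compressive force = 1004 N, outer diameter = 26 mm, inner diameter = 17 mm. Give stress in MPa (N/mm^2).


A = pi*(r_o^2 - r_i^2)
r_o = 13 mm, r_i = 8.5 mm
A = 303.949 mm^2
sigma = F/A = 1004 / 303.949
sigma = 3.303 MPa


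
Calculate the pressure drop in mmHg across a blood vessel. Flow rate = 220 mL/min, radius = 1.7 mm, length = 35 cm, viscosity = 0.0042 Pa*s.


dP = 8*mu*L*Q / (pi*r^4)
Q = 220 mL/min = 3.66667e-06 m^3/s
dP = 1643.36 Pa = 1643.36 / 133.322 mmHg = 12.33 mmHg


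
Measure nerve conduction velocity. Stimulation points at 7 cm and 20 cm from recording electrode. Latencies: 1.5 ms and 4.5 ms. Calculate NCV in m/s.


Distance = (20 - 7) / 100 = 0.13 m
dt = (4.5 - 1.5) / 1000 = 0.003 s
NCV = dist / dt = 43.33 m/s


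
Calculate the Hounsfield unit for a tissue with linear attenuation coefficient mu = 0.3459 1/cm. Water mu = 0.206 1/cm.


HU = ((mu_tissue - mu_water) / mu_water) * 1000
HU = ((0.3459 - 0.206) / 0.206) * 1000
HU = 679.1


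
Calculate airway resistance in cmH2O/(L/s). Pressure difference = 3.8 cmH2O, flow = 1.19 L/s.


R = dP / flow
R = 3.8 / 1.19
R = 3.193 cmH2O/(L/s)


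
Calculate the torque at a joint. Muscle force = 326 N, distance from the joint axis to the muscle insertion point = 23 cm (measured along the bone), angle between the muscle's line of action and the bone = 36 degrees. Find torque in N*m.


Torque = F * d * sin(theta)   (moment arm = d*sin(theta))
d = 23 cm = 0.23 m
Torque = 326 * 0.23 * sin(36)
Torque = 44.07 N*m


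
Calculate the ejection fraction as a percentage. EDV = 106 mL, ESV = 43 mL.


SV = EDV - ESV = 106 - 43 = 63 mL
EF = SV/EDV * 100 = 63/106 * 100
EF = 59.43%


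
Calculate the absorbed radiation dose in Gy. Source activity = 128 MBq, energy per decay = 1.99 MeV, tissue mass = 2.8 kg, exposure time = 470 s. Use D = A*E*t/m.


A = 128 MBq = 1.2800e+08 Bq
E = 1.99 MeV = 3.18798e-13 J
D = A*E*t/m = 1.2800e+08*3.18798e-13*470/2.8
D = 0.00685 Gy


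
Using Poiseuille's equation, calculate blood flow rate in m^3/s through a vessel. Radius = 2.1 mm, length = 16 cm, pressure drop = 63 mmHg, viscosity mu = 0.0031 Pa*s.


Q = pi*r^4*dP / (8*mu*L)
r = 0.0021 m, L = 0.16 m
dP = 63 mmHg = 8399.286 Pa
Q = 1.2933e-04 m^3/s


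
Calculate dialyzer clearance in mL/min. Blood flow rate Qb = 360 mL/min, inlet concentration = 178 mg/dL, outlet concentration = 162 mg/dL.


K = Qb * (Cb_in - Cb_out) / Cb_in
K = 360 * (178 - 162) / 178
K = 32.36 mL/min


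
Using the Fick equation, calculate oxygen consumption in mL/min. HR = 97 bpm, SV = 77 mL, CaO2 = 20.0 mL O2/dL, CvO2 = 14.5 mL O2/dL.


CO = HR*SV = 97*77/1000 = 7.469 L/min
a-v O2 diff = 20.0 - 14.5 = 5.5 mL/dL
VO2 = CO * (CaO2-CvO2) * 10 dL/L
VO2 = 7.469 * 5.5 * 10
VO2 = 410.8 mL/min


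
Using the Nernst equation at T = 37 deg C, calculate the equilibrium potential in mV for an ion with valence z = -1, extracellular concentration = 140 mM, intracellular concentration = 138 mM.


E = (RT/(zF)) * ln(C_out/C_in)
T = 37 + 273.15 = 310.15 K
E = (8.314 * 310.15 / (-1 * 96485)) * ln(140/138)
E = -0.3845 mV


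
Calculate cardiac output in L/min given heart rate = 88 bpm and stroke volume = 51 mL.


CO = HR * SV
CO = 88 * 51 / 1000
CO = 4.488 L/min


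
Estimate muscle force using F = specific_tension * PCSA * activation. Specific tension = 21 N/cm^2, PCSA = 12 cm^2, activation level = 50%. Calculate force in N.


F = sigma * PCSA * activation
F = 21 * 12 * 0.5
F = 126 N


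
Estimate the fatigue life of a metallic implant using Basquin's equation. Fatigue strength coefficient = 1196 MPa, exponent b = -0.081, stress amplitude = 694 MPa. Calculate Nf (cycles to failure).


sigma_a = sigma_f' * (2Nf)^b
2Nf = (sigma_a/sigma_f')^(1/b)
2Nf = (694/1196)^(1/-0.081)
2Nf = 828.26488
Nf = 414.1


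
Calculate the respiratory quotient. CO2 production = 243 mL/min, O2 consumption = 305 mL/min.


RQ = VCO2 / VO2
RQ = 243 / 305
RQ = 0.7967


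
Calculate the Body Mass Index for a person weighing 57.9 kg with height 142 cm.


BMI = weight / height^2
height = 142 cm = 1.42 m
BMI = 57.9 / 1.42^2
BMI = 28.71 kg/m^2


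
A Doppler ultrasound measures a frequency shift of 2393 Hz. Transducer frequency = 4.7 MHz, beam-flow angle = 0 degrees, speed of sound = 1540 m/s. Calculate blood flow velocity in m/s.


v = fd * c / (2 * f0 * cos(theta))
v = 2393 * 1540 / (2 * 4.7000e+06 * cos(0))
v = 0.392 m/s


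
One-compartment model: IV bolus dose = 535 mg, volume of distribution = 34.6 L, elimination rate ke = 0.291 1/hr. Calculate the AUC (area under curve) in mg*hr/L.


C0 = Dose/Vd = 535/34.6 = 15.4624 mg/L
AUC = C0/ke = 15.4624/0.291
AUC = 53.14 mg*hr/L


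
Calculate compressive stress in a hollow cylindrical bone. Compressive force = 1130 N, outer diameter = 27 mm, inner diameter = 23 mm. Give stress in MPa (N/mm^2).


A = pi*(r_o^2 - r_i^2)
r_o = 13.5 mm, r_i = 11.5 mm
A = 157.08 mm^2
sigma = F/A = 1130 / 157.08
sigma = 7.194 MPa


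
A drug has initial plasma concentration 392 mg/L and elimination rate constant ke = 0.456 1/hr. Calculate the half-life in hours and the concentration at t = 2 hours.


t_half = ln(2) / ke = 0.693147 / 0.456 = 1.52 hr
C(t) = C0 * exp(-ke*t) = 392 * exp(-0.456*2)
C(2) = 157.5 mg/L


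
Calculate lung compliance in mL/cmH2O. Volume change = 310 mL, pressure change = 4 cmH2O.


C = dV / dP
C = 310 / 4
C = 77.5 mL/cmH2O


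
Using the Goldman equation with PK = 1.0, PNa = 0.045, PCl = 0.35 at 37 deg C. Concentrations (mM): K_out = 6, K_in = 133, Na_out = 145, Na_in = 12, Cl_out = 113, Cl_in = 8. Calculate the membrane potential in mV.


Vm = (RT/F)*ln((PK*Ko + PNa*Nao + PCl*Cli)/(PK*Ki + PNa*Nai + PCl*Clo))
Numer = 15.325, Denom = 173.09
Vm = -64.79 mV


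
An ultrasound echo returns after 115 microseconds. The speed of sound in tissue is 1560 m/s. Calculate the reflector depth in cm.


depth = c * t / 2
t = 115 us = 1.1500e-04 s
depth = 1560 * 1.1500e-04 / 2
depth = 0.0897 m = 8.97 cm


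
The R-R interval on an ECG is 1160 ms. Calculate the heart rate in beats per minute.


HR = 60 / RR_interval(s)
RR = 1160 ms = 1.16 s
HR = 60 / 1.16 = 51.72 bpm


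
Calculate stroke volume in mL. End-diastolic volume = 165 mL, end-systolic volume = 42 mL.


SV = EDV - ESV
SV = 165 - 42
SV = 123 mL


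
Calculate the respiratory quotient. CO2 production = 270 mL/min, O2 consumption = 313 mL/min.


RQ = VCO2 / VO2
RQ = 270 / 313
RQ = 0.8626


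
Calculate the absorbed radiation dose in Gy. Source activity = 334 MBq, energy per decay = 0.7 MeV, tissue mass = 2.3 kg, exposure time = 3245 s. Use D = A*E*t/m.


A = 334 MBq = 3.3400e+08 Bq
E = 0.7 MeV = 1.1214e-13 J
D = A*E*t/m = 3.3400e+08*1.1214e-13*3245/2.3
D = 0.05284 Gy


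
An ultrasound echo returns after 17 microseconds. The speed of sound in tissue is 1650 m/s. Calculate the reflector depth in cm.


depth = c * t / 2
t = 17 us = 1.7000e-05 s
depth = 1650 * 1.7000e-05 / 2
depth = 0.014025 m = 1.4025 cm


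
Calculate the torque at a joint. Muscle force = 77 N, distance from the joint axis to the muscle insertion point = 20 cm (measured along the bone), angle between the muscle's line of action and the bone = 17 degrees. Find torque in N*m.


Torque = F * d * sin(theta)   (moment arm = d*sin(theta))
d = 20 cm = 0.2 m
Torque = 77 * 0.2 * sin(17)
Torque = 4.503 N*m


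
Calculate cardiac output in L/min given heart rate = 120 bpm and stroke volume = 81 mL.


CO = HR * SV
CO = 120 * 81 / 1000
CO = 9.72 L/min


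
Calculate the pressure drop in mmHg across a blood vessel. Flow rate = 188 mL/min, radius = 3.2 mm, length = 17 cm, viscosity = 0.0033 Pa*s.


dP = 8*mu*L*Q / (pi*r^4)
Q = 188 mL/min = 3.13333e-06 m^3/s
dP = 42.6883 Pa = 42.6883 / 133.322 mmHg = 0.3202 mmHg


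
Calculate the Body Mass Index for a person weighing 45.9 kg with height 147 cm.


BMI = weight / height^2
height = 147 cm = 1.47 m
BMI = 45.9 / 1.47^2
BMI = 21.24 kg/m^2


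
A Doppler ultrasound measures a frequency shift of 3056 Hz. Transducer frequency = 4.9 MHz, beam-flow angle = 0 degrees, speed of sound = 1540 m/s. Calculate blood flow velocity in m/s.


v = fd * c / (2 * f0 * cos(theta))
v = 3056 * 1540 / (2 * 4.9000e+06 * cos(0))
v = 0.4802 m/s


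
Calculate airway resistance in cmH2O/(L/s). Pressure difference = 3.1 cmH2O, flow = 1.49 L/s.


R = dP / flow
R = 3.1 / 1.49
R = 2.081 cmH2O/(L/s)


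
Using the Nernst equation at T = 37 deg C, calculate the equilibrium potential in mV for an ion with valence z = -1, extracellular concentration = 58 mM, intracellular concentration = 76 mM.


E = (RT/(zF)) * ln(C_out/C_in)
T = 37 + 273.15 = 310.15 K
E = (8.314 * 310.15 / (-1 * 96485)) * ln(58/76)
E = 7.224 mV


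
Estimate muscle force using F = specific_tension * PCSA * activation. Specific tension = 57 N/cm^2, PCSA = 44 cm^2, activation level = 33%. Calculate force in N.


F = sigma * PCSA * activation
F = 57 * 44 * 0.33
F = 827.6 N


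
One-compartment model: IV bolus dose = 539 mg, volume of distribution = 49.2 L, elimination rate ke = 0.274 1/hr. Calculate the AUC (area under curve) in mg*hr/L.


C0 = Dose/Vd = 539/49.2 = 10.9553 mg/L
AUC = C0/ke = 10.9553/0.274
AUC = 39.98 mg*hr/L


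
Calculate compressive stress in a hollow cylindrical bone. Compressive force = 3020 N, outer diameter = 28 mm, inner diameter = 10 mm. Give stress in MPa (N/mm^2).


A = pi*(r_o^2 - r_i^2)
r_o = 14 mm, r_i = 5 mm
A = 537.212 mm^2
sigma = F/A = 3020 / 537.212
sigma = 5.622 MPa


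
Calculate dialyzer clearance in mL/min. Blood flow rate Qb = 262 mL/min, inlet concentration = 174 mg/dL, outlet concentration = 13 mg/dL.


K = Qb * (Cb_in - Cb_out) / Cb_in
K = 262 * (174 - 13) / 174
K = 242.4 mL/min


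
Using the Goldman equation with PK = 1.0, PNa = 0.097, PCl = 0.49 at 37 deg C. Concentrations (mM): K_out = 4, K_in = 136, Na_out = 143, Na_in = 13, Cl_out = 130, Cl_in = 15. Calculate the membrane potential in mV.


Vm = (RT/F)*ln((PK*Ko + PNa*Nao + PCl*Cli)/(PK*Ki + PNa*Nai + PCl*Clo))
Numer = 25.221, Denom = 200.961
Vm = -55.47 mV


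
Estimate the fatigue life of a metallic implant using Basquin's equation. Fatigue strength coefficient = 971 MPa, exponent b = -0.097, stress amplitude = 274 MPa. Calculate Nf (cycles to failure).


sigma_a = sigma_f' * (2Nf)^b
2Nf = (sigma_a/sigma_f')^(1/b)
2Nf = (274/971)^(1/-0.097)
2Nf = 461982.4
Nf = 2.31e+05


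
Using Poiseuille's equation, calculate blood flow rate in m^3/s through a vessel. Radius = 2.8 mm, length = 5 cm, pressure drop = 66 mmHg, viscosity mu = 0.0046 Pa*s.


Q = pi*r^4*dP / (8*mu*L)
r = 0.0028 m, L = 0.05 m
dP = 66 mmHg = 8799.252 Pa
Q = 9.2344e-04 m^3/s


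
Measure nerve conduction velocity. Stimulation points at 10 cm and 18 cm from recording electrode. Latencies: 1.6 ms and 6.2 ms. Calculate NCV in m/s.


Distance = (18 - 10) / 100 = 0.08 m
dt = (6.2 - 1.6) / 1000 = 0.0046 s
NCV = dist / dt = 17.39 m/s


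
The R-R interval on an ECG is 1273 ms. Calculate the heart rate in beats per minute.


HR = 60 / RR_interval(s)
RR = 1273 ms = 1.273 s
HR = 60 / 1.273 = 47.13 bpm


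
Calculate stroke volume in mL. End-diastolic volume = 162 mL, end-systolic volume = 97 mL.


SV = EDV - ESV
SV = 162 - 97
SV = 65 mL


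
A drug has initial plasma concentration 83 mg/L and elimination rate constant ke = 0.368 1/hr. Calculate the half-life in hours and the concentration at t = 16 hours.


t_half = ln(2) / ke = 0.693147 / 0.368 = 1.884 hr
C(t) = C0 * exp(-ke*t) = 83 * exp(-0.368*16)
C(16) = 0.2301 mg/L


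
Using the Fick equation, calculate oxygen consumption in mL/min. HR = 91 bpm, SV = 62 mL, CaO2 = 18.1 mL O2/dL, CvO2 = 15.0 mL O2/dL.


CO = HR*SV = 91*62/1000 = 5.642 L/min
a-v O2 diff = 18.1 - 15.0 = 3.1 mL/dL
VO2 = CO * (CaO2-CvO2) * 10 dL/L
VO2 = 5.642 * 3.1 * 10
VO2 = 174.9 mL/min


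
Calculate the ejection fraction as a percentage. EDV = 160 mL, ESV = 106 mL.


SV = EDV - ESV = 160 - 106 = 54 mL
EF = SV/EDV * 100 = 54/160 * 100
EF = 33.75%


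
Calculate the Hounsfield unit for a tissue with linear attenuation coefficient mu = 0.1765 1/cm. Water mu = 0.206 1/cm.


HU = ((mu_tissue - mu_water) / mu_water) * 1000
HU = ((0.1765 - 0.206) / 0.206) * 1000
HU = -143.2


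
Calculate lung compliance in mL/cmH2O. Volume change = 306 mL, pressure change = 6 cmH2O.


C = dV / dP
C = 306 / 6
C = 51 mL/cmH2O


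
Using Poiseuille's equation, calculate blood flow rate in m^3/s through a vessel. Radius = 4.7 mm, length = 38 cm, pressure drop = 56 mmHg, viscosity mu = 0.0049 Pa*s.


Q = pi*r^4*dP / (8*mu*L)
r = 0.0047 m, L = 0.38 m
dP = 56 mmHg = 7466.032 Pa
Q = 7.6835e-04 m^3/s


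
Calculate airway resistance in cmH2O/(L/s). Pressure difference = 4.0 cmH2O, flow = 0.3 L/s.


R = dP / flow
R = 4.0 / 0.3
R = 13.33 cmH2O/(L/s)


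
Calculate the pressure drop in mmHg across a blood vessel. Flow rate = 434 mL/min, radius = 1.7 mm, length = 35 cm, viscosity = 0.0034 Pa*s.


dP = 8*mu*L*Q / (pi*r^4)
Q = 434 mL/min = 7.23333e-06 m^3/s
dP = 2624.4 Pa = 2624.4 / 133.322 mmHg = 19.68 mmHg


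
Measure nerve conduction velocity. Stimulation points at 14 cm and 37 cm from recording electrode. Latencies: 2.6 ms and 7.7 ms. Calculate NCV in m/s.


Distance = (37 - 14) / 100 = 0.23 m
dt = (7.7 - 2.6) / 1000 = 0.0051 s
NCV = dist / dt = 45.1 m/s


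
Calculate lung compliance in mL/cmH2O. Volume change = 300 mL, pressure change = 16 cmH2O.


C = dV / dP
C = 300 / 16
C = 18.75 mL/cmH2O


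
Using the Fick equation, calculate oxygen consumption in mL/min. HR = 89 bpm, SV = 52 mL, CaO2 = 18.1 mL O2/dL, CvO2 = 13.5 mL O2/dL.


CO = HR*SV = 89*52/1000 = 4.628 L/min
a-v O2 diff = 18.1 - 13.5 = 4.6 mL/dL
VO2 = CO * (CaO2-CvO2) * 10 dL/L
VO2 = 4.628 * 4.6 * 10
VO2 = 212.9 mL/min


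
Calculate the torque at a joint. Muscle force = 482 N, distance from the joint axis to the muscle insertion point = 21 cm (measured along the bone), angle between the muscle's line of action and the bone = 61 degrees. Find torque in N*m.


Torque = F * d * sin(theta)   (moment arm = d*sin(theta))
d = 21 cm = 0.21 m
Torque = 482 * 0.21 * sin(61)
Torque = 88.53 N*m


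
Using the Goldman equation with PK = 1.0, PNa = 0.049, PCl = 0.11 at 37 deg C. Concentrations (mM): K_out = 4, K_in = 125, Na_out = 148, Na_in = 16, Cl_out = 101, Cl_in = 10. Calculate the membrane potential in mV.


Vm = (RT/F)*ln((PK*Ko + PNa*Nao + PCl*Cli)/(PK*Ki + PNa*Nai + PCl*Clo))
Numer = 12.352, Denom = 136.894
Vm = -64.28 mV


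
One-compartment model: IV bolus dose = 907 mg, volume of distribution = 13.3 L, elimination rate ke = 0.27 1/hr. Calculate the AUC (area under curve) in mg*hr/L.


C0 = Dose/Vd = 907/13.3 = 68.1955 mg/L
AUC = C0/ke = 68.1955/0.27
AUC = 252.6 mg*hr/L


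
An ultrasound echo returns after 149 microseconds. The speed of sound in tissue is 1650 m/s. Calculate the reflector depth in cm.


depth = c * t / 2
t = 149 us = 1.4900e-04 s
depth = 1650 * 1.4900e-04 / 2
depth = 0.122925 m = 12.2925 cm


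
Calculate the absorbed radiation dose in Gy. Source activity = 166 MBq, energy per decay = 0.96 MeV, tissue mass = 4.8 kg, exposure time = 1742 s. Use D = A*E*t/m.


A = 166 MBq = 1.6600e+08 Bq
E = 0.96 MeV = 1.53792e-13 J
D = A*E*t/m = 1.6600e+08*1.53792e-13*1742/4.8
D = 0.009265 Gy


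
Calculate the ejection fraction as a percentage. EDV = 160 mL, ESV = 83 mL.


SV = EDV - ESV = 160 - 83 = 77 mL
EF = SV/EDV * 100 = 77/160 * 100
EF = 48.12%


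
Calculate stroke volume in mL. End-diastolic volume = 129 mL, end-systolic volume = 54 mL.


SV = EDV - ESV
SV = 129 - 54
SV = 75 mL


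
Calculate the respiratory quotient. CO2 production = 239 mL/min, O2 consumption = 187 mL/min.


RQ = VCO2 / VO2
RQ = 239 / 187
RQ = 1.278


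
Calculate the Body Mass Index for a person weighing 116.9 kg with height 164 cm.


BMI = weight / height^2
height = 164 cm = 1.64 m
BMI = 116.9 / 1.64^2
BMI = 43.46 kg/m^2


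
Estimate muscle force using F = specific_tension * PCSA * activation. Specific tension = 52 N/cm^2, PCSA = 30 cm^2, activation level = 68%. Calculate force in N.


F = sigma * PCSA * activation
F = 52 * 30 * 0.68
F = 1061 N


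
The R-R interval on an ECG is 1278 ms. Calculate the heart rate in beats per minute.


HR = 60 / RR_interval(s)
RR = 1278 ms = 1.278 s
HR = 60 / 1.278 = 46.95 bpm


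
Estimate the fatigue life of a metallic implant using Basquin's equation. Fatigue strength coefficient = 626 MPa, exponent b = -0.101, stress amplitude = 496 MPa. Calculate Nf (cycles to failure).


sigma_a = sigma_f' * (2Nf)^b
2Nf = (sigma_a/sigma_f')^(1/b)
2Nf = (496/626)^(1/-0.101)
2Nf = 10.021146
Nf = 5.011


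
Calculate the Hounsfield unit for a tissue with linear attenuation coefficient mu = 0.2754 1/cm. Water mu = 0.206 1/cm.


HU = ((mu_tissue - mu_water) / mu_water) * 1000
HU = ((0.2754 - 0.206) / 0.206) * 1000
HU = 336.9


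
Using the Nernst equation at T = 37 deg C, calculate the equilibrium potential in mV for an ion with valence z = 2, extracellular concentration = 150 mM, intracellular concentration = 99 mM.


E = (RT/(zF)) * ln(C_out/C_in)
T = 37 + 273.15 = 310.15 K
E = (8.314 * 310.15 / (2 * 96485)) * ln(150/99)
E = 5.552 mV


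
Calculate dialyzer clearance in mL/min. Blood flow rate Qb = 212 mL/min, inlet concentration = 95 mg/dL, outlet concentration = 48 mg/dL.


K = Qb * (Cb_in - Cb_out) / Cb_in
K = 212 * (95 - 48) / 95
K = 104.9 mL/min


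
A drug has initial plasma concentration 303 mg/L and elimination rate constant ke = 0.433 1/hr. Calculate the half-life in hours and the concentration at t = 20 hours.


t_half = ln(2) / ke = 0.693147 / 0.433 = 1.601 hr
C(t) = C0 * exp(-ke*t) = 303 * exp(-0.433*20)
C(20) = 0.05254 mg/L


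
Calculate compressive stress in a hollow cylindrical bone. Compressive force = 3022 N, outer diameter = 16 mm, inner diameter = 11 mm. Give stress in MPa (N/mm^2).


A = pi*(r_o^2 - r_i^2)
r_o = 8 mm, r_i = 5.5 mm
A = 106.029 mm^2
sigma = F/A = 3022 / 106.029
sigma = 28.5 MPa


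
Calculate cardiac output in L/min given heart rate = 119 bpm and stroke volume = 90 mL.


CO = HR * SV
CO = 119 * 90 / 1000
CO = 10.71 L/min


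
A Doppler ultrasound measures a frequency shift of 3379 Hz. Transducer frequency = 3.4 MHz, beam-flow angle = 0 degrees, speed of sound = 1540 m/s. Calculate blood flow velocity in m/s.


v = fd * c / (2 * f0 * cos(theta))
v = 3379 * 1540 / (2 * 3.4000e+06 * cos(0))
v = 0.7652 m/s


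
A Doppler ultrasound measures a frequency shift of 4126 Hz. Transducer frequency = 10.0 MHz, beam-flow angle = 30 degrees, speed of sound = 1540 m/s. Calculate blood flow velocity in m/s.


v = fd * c / (2 * f0 * cos(theta))
v = 4126 * 1540 / (2 * 1.0000e+07 * cos(30))
v = 0.3669 m/s


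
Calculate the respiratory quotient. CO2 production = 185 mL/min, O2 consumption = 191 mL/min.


RQ = VCO2 / VO2
RQ = 185 / 191
RQ = 0.9686


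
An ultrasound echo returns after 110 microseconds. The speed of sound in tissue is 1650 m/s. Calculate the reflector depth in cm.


depth = c * t / 2
t = 110 us = 1.1000e-04 s
depth = 1650 * 1.1000e-04 / 2
depth = 0.09075 m = 9.075 cm


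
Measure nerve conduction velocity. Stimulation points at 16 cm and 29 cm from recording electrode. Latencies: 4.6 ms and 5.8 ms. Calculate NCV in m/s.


Distance = (29 - 16) / 100 = 0.13 m
dt = (5.8 - 4.6) / 1000 = 0.0012 s
NCV = dist / dt = 108.3 m/s


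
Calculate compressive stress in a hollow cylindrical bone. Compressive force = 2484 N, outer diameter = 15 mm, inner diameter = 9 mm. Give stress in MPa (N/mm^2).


A = pi*(r_o^2 - r_i^2)
r_o = 7.5 mm, r_i = 4.5 mm
A = 113.097 mm^2
sigma = F/A = 2484 / 113.097
sigma = 21.96 MPa


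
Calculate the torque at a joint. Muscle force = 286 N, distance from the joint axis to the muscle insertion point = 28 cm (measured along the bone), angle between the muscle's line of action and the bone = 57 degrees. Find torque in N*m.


Torque = F * d * sin(theta)   (moment arm = d*sin(theta))
d = 28 cm = 0.28 m
Torque = 286 * 0.28 * sin(57)
Torque = 67.16 N*m


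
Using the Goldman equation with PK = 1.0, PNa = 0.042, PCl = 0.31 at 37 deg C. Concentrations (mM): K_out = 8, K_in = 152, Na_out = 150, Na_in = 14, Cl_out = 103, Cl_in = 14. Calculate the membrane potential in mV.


Vm = (RT/F)*ln((PK*Ko + PNa*Nao + PCl*Cli)/(PK*Ki + PNa*Nai + PCl*Clo))
Numer = 18.64, Denom = 184.518
Vm = -61.27 mV


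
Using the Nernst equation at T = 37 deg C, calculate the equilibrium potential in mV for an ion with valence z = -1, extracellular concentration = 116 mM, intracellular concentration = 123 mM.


E = (RT/(zF)) * ln(C_out/C_in)
T = 37 + 273.15 = 310.15 K
E = (8.314 * 310.15 / (-1 * 96485)) * ln(116/123)
E = 1.566 mV


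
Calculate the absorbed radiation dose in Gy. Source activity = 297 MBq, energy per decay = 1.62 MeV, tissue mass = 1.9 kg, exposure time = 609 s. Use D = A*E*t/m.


A = 297 MBq = 2.9700e+08 Bq
E = 1.62 MeV = 2.59524e-13 J
D = A*E*t/m = 2.9700e+08*2.59524e-13*609/1.9
D = 0.02471 Gy


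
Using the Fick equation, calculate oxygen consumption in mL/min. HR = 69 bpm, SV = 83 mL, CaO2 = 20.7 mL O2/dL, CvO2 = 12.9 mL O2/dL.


CO = HR*SV = 69*83/1000 = 5.727 L/min
a-v O2 diff = 20.7 - 12.9 = 7.8 mL/dL
VO2 = CO * (CaO2-CvO2) * 10 dL/L
VO2 = 5.727 * 7.8 * 10
VO2 = 446.7 mL/min


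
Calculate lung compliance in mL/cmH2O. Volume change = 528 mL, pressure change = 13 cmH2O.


C = dV / dP
C = 528 / 13
C = 40.62 mL/cmH2O


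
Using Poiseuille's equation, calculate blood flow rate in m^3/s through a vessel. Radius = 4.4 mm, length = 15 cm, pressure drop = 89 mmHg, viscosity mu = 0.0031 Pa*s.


Q = pi*r^4*dP / (8*mu*L)
r = 0.0044 m, L = 0.15 m
dP = 89 mmHg = 11865.658 Pa
Q = 0.003756 m^3/s
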